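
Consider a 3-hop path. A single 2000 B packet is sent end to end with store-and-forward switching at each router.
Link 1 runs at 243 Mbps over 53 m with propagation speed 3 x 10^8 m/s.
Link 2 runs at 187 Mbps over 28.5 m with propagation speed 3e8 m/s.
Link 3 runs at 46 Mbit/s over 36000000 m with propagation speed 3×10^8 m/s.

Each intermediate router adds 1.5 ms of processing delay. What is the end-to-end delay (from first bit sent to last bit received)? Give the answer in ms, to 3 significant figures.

L = 2000 × 8 = 16000 bits.
Transmission delays (L/R per hop): 0.0658436, 0.0855615, 0.347826 ms; sum = 0.499231 ms.
Propagation delays (d/s per hop): 0.000176667, 9.5e-05, 120 ms; sum = 120 ms.
Processing at 2 router(s): 2 × 1.5 ms = 3 ms.
End-to-end = 123 ms.

123 ms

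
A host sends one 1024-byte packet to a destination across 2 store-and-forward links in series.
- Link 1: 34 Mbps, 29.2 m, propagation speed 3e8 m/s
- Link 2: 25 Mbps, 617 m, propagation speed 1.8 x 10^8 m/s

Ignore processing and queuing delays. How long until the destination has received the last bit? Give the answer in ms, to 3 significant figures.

L = 1024 × 8 = 8192 bits.
Transmission delays (L/R per hop): 0.240941, 0.32768 ms; sum = 0.568621 ms.
Propagation delays (d/s per hop): 9.73333e-05, 0.00342778 ms; sum = 0.00352511 ms.
End-to-end = 0.572 ms.

0.572 ms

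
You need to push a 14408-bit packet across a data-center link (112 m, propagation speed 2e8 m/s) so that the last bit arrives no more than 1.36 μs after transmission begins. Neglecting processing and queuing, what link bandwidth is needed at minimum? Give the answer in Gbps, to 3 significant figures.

18.0 Gbps

Propagation delay = 112 / 200000000 = 0.56 μs.
Transmission budget = 1.36 − 0.56 = 0.8 μs.
R ≥ L / t_tx = 14408 bits / 8e-07 s = 18.0 Gbps.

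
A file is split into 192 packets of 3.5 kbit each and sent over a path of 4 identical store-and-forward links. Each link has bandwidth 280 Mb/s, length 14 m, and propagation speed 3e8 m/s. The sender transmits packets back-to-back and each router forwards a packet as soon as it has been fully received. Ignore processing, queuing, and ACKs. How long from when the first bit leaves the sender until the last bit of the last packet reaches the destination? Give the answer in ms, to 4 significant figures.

Per-hop transmission t_tx = L/R = 3500/280000000 = 0.0125 ms.
Per-hop propagation t_prop = 14/300000000 = 4.66667e-05 ms.
Pipeline fill: first packet needs 4·t_tx to clear all hops; remaining 191 packets each add one t_tx.
Total = (4+192-1)·t_tx + 4·t_prop = 195·0.0125 + 4·4.66667e-05 = 2.438 ms.

2.438 ms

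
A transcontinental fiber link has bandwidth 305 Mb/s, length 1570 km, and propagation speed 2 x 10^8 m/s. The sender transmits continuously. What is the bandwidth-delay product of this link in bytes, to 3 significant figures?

299000 bytes

Propagation delay = 1570000 / 200000000 = 0.00785 s.
BDP = R × t_prop = 305000000 × 0.00785 = 2394250 bits.
In bytes: 2394250/8 = 299000 bytes.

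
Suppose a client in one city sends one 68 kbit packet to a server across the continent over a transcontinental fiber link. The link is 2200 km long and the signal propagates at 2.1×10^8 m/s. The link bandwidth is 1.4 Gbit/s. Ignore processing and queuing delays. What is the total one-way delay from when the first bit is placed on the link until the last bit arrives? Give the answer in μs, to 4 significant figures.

10520 μs

L = 68000 bits.
Transmission delay = L/R = 68000 / 1400000000 = 48.5714 μs.
Propagation delay = d/s = 2200000 m / 210000000 m/s = 10476.2 μs.
Total = 10520 μs.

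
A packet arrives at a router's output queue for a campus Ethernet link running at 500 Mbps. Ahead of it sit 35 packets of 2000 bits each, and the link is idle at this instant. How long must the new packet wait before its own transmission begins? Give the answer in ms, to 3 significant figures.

0.140 ms

Each queued packet: L/R = 2000/500000000 = 0.004 ms.
35 queued → 0.14 ms.
Queuing delay = 0.140 ms.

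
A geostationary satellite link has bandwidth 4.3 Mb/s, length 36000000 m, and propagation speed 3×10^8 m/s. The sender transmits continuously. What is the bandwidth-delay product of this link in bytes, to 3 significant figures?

64500 bytes

Propagation delay = 36000000 / 300000000 = 0.12 s.
BDP = R × t_prop = 4300000 × 0.12 = 516000 bits.
In bytes: 516000/8 = 64500 bytes.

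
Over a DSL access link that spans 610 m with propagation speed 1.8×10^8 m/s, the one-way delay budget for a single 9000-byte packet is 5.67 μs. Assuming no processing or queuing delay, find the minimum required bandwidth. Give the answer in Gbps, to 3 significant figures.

31.6 Gbps

L = 72000 bits.
Propagation delay = 610 / 180000000 = 3.38889 μs.
Transmission budget = 5.67 − 3.38889 = 2.28111 μs.
R ≥ L / t_tx = 72000 bits / 2.28111e-06 s = 31.6 Gbps.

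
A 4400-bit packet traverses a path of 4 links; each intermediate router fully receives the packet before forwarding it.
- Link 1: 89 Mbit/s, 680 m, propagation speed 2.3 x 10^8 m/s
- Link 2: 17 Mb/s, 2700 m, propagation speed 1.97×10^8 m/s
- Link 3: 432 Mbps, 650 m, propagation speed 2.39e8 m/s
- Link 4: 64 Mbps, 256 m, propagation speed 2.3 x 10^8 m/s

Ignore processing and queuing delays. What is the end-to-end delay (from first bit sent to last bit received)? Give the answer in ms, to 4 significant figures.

0.4077 ms

Transmission delays (L/R per hop): 0.0494382, 0.258824, 0.0101852, 0.06875 ms; sum = 0.387197 ms.
Propagation delays (d/s per hop): 0.00295652, 0.0137056, 0.00271967, 0.00111304 ms; sum = 0.0204948 ms.
End-to-end = 0.4077 ms.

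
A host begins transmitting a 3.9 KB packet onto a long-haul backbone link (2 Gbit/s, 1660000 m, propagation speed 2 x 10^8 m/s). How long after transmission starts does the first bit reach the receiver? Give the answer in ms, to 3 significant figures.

8.30 ms

First bit experiences only propagation delay: d/s = 1660000/200000000 = 8.30 ms.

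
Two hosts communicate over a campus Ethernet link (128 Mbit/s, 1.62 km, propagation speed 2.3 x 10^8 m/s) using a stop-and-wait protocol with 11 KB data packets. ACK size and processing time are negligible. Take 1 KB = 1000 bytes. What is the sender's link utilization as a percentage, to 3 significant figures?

t_tx = L/R = 88000/128000000 = 0.0006875 s.
t_prop = 1620/2.3e+08 = 7.04348e-06 s; RTT = 1.4087e-05 s.
Cycle = t_tx + RTT = 0.000701587 s.
Utilization = t_tx / cycle = 0.0006875/0.000701587 = 98.0 %.

98.0 %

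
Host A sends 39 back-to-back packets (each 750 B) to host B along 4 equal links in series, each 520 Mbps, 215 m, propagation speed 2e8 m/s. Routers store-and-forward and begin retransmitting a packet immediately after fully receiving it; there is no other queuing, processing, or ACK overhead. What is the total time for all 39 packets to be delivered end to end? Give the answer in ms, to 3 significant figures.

0.489 ms

Per-hop transmission t_tx = L/R = 6000/520000000 = 0.0115385 ms.
Per-hop propagation t_prop = 215/200000000 = 0.001075 ms.
Pipeline fill: first packet needs 4·t_tx to clear all hops; remaining 38 packets each add one t_tx.
Total = (4+39-1)·t_tx + 4·t_prop = 42·0.0115385 + 4·0.001075 = 0.489 ms.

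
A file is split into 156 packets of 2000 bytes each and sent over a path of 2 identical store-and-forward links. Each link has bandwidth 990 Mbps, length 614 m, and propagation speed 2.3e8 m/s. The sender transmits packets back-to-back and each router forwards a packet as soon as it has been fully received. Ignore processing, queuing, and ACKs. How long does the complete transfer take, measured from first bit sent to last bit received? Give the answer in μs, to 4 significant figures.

2543 μs

Per-hop transmission t_tx = L/R = 16000/990000000 = 16.1616 μs.
Per-hop propagation t_prop = 614/2.3e+08 = 2.66957 μs.
Pipeline fill: first packet needs 2·t_tx to clear all hops; remaining 155 packets each add one t_tx.
Total = (2+156-1)·t_tx + 2·t_prop = 157·16.1616 + 2·2.66957 = 2543 μs.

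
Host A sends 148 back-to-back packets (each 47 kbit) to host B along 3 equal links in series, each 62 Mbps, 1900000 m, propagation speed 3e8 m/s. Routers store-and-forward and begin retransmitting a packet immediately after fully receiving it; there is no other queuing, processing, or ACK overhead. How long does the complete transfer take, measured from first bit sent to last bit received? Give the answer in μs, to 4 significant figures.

132700 μs

Per-hop transmission t_tx = L/R = 47000/62000000 = 758.065 μs.
Per-hop propagation t_prop = 1900000/300000000 = 6333.33 μs.
Pipeline fill: first packet needs 3·t_tx to clear all hops; remaining 147 packets each add one t_tx.
Total = (3+148-1)·t_tx + 3·t_prop = 150·758.065 + 3·6333.33 = 132700 μs.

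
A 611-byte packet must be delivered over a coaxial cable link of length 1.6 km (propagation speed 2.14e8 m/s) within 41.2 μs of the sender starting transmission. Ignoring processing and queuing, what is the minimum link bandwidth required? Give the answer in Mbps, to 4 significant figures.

L = 4888 bits.
Propagation delay = 1600 / 214000000 = 7.47664 μs.
Transmission budget = 41.2 − 7.47664 = 33.7234 μs.
R ≥ L / t_tx = 4888 bits / 3.37234e-05 s = 144.9 Mbps.

144.9 Mbps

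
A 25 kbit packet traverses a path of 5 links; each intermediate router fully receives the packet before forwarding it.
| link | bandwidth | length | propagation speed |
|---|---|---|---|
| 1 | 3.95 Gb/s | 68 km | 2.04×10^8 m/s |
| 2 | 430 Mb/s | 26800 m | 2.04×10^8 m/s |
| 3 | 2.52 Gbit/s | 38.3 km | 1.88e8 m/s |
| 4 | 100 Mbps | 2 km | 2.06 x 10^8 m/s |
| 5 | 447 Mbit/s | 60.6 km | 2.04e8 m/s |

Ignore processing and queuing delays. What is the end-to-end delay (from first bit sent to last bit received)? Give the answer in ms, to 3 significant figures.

1.36 ms

L = 25000 bits.
Transmission delays (L/R per hop): 0.00632911, 0.0581395, 0.00992063, 0.25, 0.0559284 ms; sum = 0.380318 ms.
Propagation delays (d/s per hop): 0.333333, 0.131373, 0.203723, 0.00970874, 0.297059 ms; sum = 0.975197 ms.
End-to-end = 1.36 ms.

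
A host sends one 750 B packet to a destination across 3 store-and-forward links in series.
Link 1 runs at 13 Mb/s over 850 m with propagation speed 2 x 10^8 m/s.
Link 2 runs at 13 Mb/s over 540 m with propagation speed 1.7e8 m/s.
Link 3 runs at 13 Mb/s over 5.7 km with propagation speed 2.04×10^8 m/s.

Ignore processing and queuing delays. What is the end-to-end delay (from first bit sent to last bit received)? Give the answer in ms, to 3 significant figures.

1.42 ms

L = 750 × 8 = 6000 bits.
Transmission delay per hop = L/R = 6000/13000000 = 0.461538 ms; 3 hops → 1.38462 ms.
Propagation delays (d/s per hop): 0.00425, 0.00317647, 0.0279412 ms; sum = 0.0353676 ms.
End-to-end = 1.42 ms.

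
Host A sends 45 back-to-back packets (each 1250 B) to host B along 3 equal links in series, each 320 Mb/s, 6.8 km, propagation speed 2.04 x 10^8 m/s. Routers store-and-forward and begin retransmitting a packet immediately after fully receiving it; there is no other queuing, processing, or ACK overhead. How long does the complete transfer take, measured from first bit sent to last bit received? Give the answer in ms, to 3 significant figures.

Per-hop transmission t_tx = L/R = 10000/320000000 = 0.03125 ms.
Per-hop propagation t_prop = 6800/204000000 = 0.0333333 ms.
Pipeline fill: first packet needs 3·t_tx to clear all hops; remaining 44 packets each add one t_tx.
Total = (3+45-1)·t_tx + 3·t_prop = 47·0.03125 + 3·0.0333333 = 1.57 ms.

1.57 ms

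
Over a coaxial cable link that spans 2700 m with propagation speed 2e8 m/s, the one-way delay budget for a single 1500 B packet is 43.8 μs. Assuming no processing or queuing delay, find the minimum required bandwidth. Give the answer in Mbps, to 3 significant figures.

396 Mbps

L = 12000 bits.
Propagation delay = 2700 / 200000000 = 13.5 μs.
Transmission budget = 43.8 − 13.5 = 30.3 μs.
R ≥ L / t_tx = 12000 bits / 3.03e-05 s = 396 Mbps.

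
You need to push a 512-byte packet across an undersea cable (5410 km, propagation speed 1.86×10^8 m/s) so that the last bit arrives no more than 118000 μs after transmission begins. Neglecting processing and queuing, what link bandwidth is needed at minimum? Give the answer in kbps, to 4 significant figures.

L = 4096 bits.
Propagation delay = 5410000 / 186000000 = 29086 μs.
Transmission budget = 118000 − 29086 = 88914 μs.
R ≥ L / t_tx = 4096 bits / 0.088914 s = 46.07 kbps.

46.07 kbps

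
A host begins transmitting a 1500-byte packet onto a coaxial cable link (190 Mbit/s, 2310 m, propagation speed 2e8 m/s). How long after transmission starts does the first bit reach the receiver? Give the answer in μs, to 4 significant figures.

First bit experiences only propagation delay: d/s = 2310/200000000 = 11.55 μs.

11.55 μs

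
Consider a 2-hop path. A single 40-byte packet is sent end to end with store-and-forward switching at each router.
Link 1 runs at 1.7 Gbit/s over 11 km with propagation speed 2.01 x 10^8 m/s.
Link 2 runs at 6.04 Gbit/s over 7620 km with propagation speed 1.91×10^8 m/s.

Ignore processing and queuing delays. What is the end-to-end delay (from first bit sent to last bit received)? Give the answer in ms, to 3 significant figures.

L = 40 × 8 = 320 bits.
Transmission delays (L/R per hop): 0.000188235, 5.29801e-05 ms; sum = 0.000241215 ms.
Propagation delays (d/s per hop): 0.0547264, 39.8953 ms; sum = 39.95 ms.
End-to-end = 40.0 ms.

40.0 ms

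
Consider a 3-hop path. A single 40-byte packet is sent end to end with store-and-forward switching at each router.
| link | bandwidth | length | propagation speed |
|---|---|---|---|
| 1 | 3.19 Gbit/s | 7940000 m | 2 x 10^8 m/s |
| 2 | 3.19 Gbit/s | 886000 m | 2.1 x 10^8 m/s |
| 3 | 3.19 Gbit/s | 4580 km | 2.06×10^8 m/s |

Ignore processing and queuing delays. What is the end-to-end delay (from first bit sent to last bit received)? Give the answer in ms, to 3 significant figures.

66.2 ms

L = 40 × 8 = 320 bits.
Transmission delay per hop = L/R = 320/3190000000 = 0.000100313 ms; 3 hops → 0.00030094 ms.
Propagation delays (d/s per hop): 39.7, 4.21905, 22.233 ms; sum = 66.1521 ms.
End-to-end = 66.2 ms.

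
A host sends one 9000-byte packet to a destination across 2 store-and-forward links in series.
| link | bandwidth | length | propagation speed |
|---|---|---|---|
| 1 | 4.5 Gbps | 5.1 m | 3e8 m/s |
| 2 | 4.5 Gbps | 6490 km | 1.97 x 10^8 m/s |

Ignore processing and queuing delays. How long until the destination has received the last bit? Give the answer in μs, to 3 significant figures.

33000 μs

L = 9000 × 8 = 72000 bits.
Transmission delay per hop = L/R = 72000/4500000000 = 16 μs; 2 hops → 32 μs.
Propagation delays (d/s per hop): 0.017, 32944.2 μs; sum = 32944.2 μs.
End-to-end = 33000 μs.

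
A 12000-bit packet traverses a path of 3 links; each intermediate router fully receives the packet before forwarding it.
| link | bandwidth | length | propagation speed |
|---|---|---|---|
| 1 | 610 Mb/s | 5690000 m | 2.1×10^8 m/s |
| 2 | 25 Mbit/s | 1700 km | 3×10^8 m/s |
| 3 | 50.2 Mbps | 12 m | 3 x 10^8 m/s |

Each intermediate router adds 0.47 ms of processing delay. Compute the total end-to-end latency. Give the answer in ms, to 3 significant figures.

Transmission delays (L/R per hop): 0.0196721, 0.48, 0.239044 ms; sum = 0.738716 ms.
Propagation delays (d/s per hop): 27.0952, 5.66667, 4e-05 ms; sum = 32.7619 ms.
Processing at 2 router(s): 2 × 0.47 ms = 0.94 ms.
End-to-end = 34.4 ms.

34.4 ms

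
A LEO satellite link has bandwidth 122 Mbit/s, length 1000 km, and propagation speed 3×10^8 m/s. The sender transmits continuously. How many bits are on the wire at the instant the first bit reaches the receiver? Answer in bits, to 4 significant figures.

Propagation delay = 1000000 / 300000000 = 0.00333333 s.
BDP = R × t_prop = 122000000 × 0.00333333 = 406667 bits.

406700 bits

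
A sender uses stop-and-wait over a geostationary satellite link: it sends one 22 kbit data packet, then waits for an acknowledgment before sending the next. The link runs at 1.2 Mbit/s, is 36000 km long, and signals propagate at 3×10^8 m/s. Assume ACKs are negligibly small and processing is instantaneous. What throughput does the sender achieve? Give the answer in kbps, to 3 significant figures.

85.2 kbps

t_tx = L/R = 22000/1200000 = 0.0183333 s.
t_prop = 36000000/300000000 = 0.12 s; RTT = 0.24 s.
Cycle = t_tx + RTT = 0.258333 s.
Throughput = L / cycle = 22000 / 0.258333 = 85.2 kbps.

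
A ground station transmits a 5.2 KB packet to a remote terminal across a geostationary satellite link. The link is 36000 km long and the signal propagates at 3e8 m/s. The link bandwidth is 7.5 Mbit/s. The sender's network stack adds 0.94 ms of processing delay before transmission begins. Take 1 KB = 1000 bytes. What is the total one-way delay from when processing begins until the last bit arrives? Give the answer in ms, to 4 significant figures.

L = 41600 bits.
Transmission delay = L/R = 41600 / 7500000 = 5.54667 ms.
Propagation delay = d/s = 36000000 m / 300000000 m/s = 120 ms.
Plus processing delay 0.94 ms = 0.94 ms.
Total = 126.5 ms.

126.5 ms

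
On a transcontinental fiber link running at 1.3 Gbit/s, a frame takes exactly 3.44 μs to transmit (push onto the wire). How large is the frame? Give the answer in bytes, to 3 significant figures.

559 bytes

L = R × t_tx = 1300000000 b/s × 3.44e-06 s = 4472 bits.
In bytes: 4472 / 8 = 559 bytes.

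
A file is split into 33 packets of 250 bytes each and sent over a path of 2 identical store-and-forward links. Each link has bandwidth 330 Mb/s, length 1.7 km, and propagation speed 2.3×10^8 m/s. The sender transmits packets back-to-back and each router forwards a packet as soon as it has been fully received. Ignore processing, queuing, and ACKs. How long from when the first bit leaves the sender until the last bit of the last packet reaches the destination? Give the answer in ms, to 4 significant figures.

0.2208 ms

Per-hop transmission t_tx = L/R = 2000/330000000 = 0.00606061 ms.
Per-hop propagation t_prop = 1700/2.3e+08 = 0.0073913 ms.
Pipeline fill: first packet needs 2·t_tx to clear all hops; remaining 32 packets each add one t_tx.
Total = (2+33-1)·t_tx + 2·t_prop = 34·0.00606061 + 2·0.0073913 = 0.2208 ms.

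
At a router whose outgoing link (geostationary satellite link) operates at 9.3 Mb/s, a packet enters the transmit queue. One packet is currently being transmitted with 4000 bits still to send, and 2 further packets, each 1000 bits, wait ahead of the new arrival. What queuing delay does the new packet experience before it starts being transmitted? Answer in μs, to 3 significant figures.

Each queued packet: L/R = 1000/9300000 = 107.527 μs.
2 queued → 215.054 μs.
Plus remaining 4000 bits of current packet: 430.108 μs.
Queuing delay = 645 μs.

645 μs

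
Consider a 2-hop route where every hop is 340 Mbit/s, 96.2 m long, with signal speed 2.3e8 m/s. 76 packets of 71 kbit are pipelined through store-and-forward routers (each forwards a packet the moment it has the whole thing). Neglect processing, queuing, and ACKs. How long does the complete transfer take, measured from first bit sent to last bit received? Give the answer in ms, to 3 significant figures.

16.1 ms

Per-hop transmission t_tx = L/R = 71000/340000000 = 0.208824 ms.
Per-hop propagation t_prop = 96.2/2.3e+08 = 0.000418261 ms.
Pipeline fill: first packet needs 2·t_tx to clear all hops; remaining 75 packets each add one t_tx.
Total = (2+76-1)·t_tx + 2·t_prop = 77·0.208824 + 2·0.000418261 = 16.1 ms.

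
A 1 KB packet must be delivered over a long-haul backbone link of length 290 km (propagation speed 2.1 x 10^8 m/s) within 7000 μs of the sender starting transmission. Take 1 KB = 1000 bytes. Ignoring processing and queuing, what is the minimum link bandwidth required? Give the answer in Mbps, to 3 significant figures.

L = 8000 bits.
Propagation delay = 290000 / 210000000 = 1380.95 μs.
Transmission budget = 7000 − 1380.95 = 5619.05 μs.
R ≥ L / t_tx = 8000 bits / 0.00561905 s = 1.42 Mbps.

1.42 Mbps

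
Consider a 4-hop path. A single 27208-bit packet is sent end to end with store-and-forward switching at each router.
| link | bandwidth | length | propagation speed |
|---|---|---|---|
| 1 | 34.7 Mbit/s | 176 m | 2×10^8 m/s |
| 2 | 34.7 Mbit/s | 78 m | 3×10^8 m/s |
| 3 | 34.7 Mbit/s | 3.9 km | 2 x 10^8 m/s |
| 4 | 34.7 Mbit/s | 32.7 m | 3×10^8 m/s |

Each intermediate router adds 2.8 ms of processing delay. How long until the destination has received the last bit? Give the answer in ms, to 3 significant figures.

11.6 ms

Transmission delay per hop = L/R = 27208/34700000 = 0.784092 ms; 4 hops → 3.13637 ms.
Propagation delays (d/s per hop): 0.00088, 0.00026, 0.0195, 0.000109 ms; sum = 0.020749 ms.
Processing at 3 router(s): 3 × 2.8 ms = 8.4 ms.
End-to-end = 11.6 ms.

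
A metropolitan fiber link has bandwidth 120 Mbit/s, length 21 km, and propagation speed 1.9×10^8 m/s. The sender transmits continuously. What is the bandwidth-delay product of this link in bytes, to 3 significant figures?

Propagation delay = 21000 / 190000000 = 0.000110526 s.
BDP = R × t_prop = 120000000 × 0.000110526 = 13263.2 bits.
In bytes: 13263.2/8 = 1660 bytes.

1660 bytes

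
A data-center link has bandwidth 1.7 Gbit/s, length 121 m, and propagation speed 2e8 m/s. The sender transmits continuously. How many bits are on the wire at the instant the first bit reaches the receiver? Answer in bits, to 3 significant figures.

1030 bits

Propagation delay = 121 / 200000000 = 6.05e-07 s.
BDP = R × t_prop = 1700000000 × 6.05e-07 = 1028.5 bits.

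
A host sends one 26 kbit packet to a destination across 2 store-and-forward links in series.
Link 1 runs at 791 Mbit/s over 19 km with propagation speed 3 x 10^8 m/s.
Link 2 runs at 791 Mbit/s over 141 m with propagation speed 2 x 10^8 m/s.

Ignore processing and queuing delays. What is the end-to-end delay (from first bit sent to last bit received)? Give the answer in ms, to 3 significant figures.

L = 26000 bits.
Transmission delay per hop = L/R = 26000/791000000 = 0.0328698 ms; 2 hops → 0.0657396 ms.
Propagation delays (d/s per hop): 0.0633333, 0.000705 ms; sum = 0.0640383 ms.
End-to-end = 0.130 ms.

0.130 ms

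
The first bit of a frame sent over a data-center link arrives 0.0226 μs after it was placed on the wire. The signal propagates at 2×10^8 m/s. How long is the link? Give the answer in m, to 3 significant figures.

4.52 m

d = s × t_prop = 200000000 × 2.26e-08 = 4.52 m.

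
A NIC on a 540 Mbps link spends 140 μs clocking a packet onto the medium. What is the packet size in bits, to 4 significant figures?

L = R × t_tx = 540000000 b/s × 0.00014 s = 75600 bits.

75600 bits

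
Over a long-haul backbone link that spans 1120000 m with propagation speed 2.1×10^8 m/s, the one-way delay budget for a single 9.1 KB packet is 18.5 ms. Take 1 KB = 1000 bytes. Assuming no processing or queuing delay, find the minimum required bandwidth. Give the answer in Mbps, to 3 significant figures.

L = 72800 bits.
Propagation delay = 1120000 / 210000000 = 5.33333 ms.
Transmission budget = 18.5 − 5.33333 = 13.1667 ms.
R ≥ L / t_tx = 72800 bits / 0.0131667 s = 5.53 Mbps.

5.53 Mbps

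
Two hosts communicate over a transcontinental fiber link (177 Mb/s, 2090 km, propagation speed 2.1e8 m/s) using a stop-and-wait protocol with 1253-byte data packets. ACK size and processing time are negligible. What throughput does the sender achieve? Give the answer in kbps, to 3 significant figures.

t_tx = L/R = 10024/177000000 = 5.66328e-05 s.
t_prop = 2090000/210000000 = 0.00995238 s; RTT = 0.0199048 s.
Cycle = t_tx + RTT = 0.0199614 s.
Throughput = L / cycle = 10024 / 0.0199614 = 502 kbps.

502 kbps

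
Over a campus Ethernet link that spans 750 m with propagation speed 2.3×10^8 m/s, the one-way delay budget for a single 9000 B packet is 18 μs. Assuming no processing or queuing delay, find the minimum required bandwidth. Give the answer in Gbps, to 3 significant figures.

4.88 Gbps

L = 72000 bits.
Propagation delay = 750 / 2.3e+08 = 3.26087 μs.
Transmission budget = 18 − 3.26087 = 14.7391 μs.
R ≥ L / t_tx = 72000 bits / 1.47391e-05 s = 4.88 Gbps.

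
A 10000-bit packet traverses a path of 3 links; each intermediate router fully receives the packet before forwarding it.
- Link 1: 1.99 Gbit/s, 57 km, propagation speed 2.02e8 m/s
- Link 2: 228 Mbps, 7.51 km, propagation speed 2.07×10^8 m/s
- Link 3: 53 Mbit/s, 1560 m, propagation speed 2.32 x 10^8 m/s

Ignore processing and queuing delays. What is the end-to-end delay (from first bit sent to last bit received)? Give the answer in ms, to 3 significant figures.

0.563 ms

Transmission delays (L/R per hop): 0.00502513, 0.0438596, 0.188679 ms; sum = 0.237564 ms.
Propagation delays (d/s per hop): 0.282178, 0.0362802, 0.00672414 ms; sum = 0.325183 ms.
End-to-end = 0.563 ms.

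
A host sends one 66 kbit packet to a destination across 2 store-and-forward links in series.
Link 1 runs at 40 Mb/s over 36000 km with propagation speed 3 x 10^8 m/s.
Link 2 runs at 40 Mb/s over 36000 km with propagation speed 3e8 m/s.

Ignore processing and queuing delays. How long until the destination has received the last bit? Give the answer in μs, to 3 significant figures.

L = 66000 bits.
Transmission delay per hop = L/R = 66000/40000000 = 1650 μs; 2 hops → 3300 μs.
Propagation delays (d/s per hop): 120000, 120000 μs; sum = 240000 μs.
End-to-end = 243000 μs.

243000 μs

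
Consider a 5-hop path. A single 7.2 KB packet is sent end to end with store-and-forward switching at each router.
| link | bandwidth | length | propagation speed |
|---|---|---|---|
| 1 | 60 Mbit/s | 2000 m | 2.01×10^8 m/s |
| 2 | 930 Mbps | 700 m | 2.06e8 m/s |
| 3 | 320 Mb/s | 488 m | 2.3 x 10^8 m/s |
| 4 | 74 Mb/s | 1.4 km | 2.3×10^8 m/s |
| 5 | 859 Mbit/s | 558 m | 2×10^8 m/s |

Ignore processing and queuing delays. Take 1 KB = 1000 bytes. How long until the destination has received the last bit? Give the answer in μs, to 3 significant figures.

2070 μs

L = 57600 bits.
Transmission delays (L/R per hop): 960, 61.9355, 180, 778.378, 67.0547 μs; sum = 2047.37 μs.
Propagation delays (d/s per hop): 9.95025, 3.39806, 2.12174, 6.08696, 2.79 μs; sum = 24.347 μs.
End-to-end = 2070 μs.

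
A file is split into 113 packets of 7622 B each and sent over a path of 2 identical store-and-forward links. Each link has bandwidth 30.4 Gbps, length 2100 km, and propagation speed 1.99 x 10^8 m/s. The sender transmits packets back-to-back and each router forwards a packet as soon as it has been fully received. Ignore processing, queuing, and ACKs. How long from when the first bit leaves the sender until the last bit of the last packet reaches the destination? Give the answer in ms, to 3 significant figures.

Per-hop transmission t_tx = L/R = 60976/30400000000 = 0.00200579 ms.
Per-hop propagation t_prop = 2100000/199000000 = 10.5528 ms.
Pipeline fill: first packet needs 2·t_tx to clear all hops; remaining 112 packets each add one t_tx.
Total = (2+113-1)·t_tx + 2·t_prop = 114·0.00200579 + 2·10.5528 = 21.3 ms.

21.3 ms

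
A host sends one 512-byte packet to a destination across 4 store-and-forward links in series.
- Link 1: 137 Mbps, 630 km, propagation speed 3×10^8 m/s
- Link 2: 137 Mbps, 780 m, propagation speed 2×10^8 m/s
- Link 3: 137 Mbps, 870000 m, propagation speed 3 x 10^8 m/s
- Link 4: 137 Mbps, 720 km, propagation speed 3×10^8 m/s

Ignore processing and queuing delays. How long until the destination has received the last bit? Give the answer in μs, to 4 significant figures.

7523 μs

L = 512 × 8 = 4096 bits.
Transmission delay per hop = L/R = 4096/137000000 = 29.8978 μs; 4 hops → 119.591 μs.
Propagation delays (d/s per hop): 2100, 3.9, 2900, 2400 μs; sum = 7403.9 μs.
End-to-end = 7523 μs.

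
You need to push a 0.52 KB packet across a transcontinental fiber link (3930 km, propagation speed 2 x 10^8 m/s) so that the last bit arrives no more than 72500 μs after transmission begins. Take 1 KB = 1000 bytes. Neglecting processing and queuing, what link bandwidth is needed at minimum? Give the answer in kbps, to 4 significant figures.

78.71 kbps

L = 4160 bits.
Propagation delay = 3930000 / 200000000 = 19650 μs.
Transmission budget = 72500 − 19650 = 52850 μs.
R ≥ L / t_tx = 4160 bits / 0.05285 s = 78.71 kbps.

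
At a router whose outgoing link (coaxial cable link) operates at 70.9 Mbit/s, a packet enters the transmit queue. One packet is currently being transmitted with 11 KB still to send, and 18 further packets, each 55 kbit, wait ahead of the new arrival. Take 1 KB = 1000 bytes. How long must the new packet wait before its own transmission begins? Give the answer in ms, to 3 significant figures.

15.2 ms

Each queued packet: L/R = 55000/70900000 = 0.77574 ms.
18 queued → 13.9633 ms.
Plus remaining 88000 bits of current packet: 1.24118 ms.
Queuing delay = 15.2 ms.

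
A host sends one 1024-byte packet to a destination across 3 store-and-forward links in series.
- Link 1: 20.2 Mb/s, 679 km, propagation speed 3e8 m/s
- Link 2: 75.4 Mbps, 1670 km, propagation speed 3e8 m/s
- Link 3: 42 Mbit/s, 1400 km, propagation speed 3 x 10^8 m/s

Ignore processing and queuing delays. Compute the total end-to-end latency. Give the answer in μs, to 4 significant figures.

13210 μs

L = 1024 × 8 = 8192 bits.
Transmission delays (L/R per hop): 405.545, 108.647, 195.048 μs; sum = 709.239 μs.
Propagation delays (d/s per hop): 2263.33, 5566.67, 4666.67 μs; sum = 12496.7 μs.
End-to-end = 13210 μs.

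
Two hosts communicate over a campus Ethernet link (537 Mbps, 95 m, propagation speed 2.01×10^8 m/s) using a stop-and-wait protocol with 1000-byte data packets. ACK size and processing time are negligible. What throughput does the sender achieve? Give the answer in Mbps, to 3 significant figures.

t_tx = L/R = 8000/537000000 = 1.48976e-05 s.
t_prop = 95/2.01e+08 = 4.72637e-07 s; RTT = 9.45274e-07 s.
Cycle = t_tx + RTT = 1.58429e-05 s.
Throughput = L / cycle = 8000 / 1.58429e-05 = 505 Mbps.

505 Mbps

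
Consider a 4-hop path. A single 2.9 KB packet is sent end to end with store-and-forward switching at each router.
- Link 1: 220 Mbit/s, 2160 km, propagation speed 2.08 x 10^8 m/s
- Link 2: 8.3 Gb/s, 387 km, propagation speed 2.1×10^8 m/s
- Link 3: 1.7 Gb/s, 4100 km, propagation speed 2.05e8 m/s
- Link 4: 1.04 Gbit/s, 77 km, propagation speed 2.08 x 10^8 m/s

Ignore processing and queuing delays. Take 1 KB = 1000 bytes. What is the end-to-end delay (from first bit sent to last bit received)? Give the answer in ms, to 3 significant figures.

L = 23200 bits.
Transmission delays (L/R per hop): 0.105455, 0.00279518, 0.0136471, 0.0223077 ms; sum = 0.144204 ms.
Propagation delays (d/s per hop): 10.3846, 1.84286, 20, 0.370192 ms; sum = 32.5977 ms.
End-to-end = 32.7 ms.

32.7 ms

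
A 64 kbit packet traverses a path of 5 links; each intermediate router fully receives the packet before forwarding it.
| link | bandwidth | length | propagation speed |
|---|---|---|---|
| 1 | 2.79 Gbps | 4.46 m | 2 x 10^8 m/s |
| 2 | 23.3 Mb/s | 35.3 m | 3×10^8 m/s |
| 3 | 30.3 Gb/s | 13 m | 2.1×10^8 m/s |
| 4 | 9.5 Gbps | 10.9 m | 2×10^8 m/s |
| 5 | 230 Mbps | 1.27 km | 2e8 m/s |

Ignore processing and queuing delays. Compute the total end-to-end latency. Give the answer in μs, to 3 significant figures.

3060 μs

L = 64000 bits.
Transmission delays (L/R per hop): 22.9391, 2746.78, 2.11221, 6.73684, 278.261 μs; sum = 3056.83 μs.
Propagation delays (d/s per hop): 0.0223, 0.117667, 0.0619048, 0.0545, 6.35 μs; sum = 6.60637 μs.
End-to-end = 3060 μs.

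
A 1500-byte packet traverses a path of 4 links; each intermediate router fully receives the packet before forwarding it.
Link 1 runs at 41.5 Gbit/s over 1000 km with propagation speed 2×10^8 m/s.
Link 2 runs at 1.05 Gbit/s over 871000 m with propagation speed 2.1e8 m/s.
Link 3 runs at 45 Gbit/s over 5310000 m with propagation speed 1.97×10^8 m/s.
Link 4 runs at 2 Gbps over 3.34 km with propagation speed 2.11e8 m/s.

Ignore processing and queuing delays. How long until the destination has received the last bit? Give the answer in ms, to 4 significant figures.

L = 1500 × 8 = 12000 bits.
Transmission delays (L/R per hop): 0.000289157, 0.0114286, 0.000266667, 0.006 ms; sum = 0.0179844 ms.
Propagation delays (d/s per hop): 5, 4.14762, 26.9543, 0.0158294 ms; sum = 36.1178 ms.
End-to-end = 36.14 ms.

36.14 ms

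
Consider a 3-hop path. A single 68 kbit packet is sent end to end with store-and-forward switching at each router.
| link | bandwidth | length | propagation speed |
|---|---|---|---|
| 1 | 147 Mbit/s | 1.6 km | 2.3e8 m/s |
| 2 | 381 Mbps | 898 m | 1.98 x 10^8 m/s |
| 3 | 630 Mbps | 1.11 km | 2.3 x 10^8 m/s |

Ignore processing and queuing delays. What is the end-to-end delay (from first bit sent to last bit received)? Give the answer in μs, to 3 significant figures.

L = 68000 bits.
Transmission delays (L/R per hop): 462.585, 178.478, 107.937 μs; sum = 748.999 μs.
Propagation delays (d/s per hop): 6.95652, 4.53535, 4.82609 μs; sum = 16.318 μs.
End-to-end = 765 μs.

765 μs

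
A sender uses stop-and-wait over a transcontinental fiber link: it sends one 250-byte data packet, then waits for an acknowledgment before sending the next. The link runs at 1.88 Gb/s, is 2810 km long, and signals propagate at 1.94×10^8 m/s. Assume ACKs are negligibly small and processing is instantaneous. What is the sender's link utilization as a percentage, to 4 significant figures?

0.003672 %

t_tx = L/R = 2000/1880000000 = 1.06383e-06 s.
t_prop = 2810000/194000000 = 0.0144845 s; RTT = 0.0289691 s.
Cycle = t_tx + RTT = 0.0289701 s.
Utilization = t_tx / cycle = 1.06383e-06/0.0289701 = 0.003672 %.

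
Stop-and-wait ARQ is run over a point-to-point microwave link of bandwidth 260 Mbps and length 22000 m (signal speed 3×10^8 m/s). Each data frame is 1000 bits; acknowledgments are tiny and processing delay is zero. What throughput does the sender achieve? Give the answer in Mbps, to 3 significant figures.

6.64 Mbps

t_tx = L/R = 1000/260000000 = 3.84615e-06 s.
t_prop = 22000/300000000 = 7.33333e-05 s; RTT = 0.000146667 s.
Cycle = t_tx + RTT = 0.000150513 s.
Throughput = L / cycle = 1000 / 0.000150513 = 6.64 Mbps.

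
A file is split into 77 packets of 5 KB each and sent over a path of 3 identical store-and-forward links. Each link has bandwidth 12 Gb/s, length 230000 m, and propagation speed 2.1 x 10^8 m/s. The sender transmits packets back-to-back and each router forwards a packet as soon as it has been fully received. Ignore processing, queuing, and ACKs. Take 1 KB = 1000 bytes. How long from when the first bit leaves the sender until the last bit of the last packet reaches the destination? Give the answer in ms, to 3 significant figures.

3.55 ms

Per-hop transmission t_tx = L/R = 40000/12000000000 = 0.00333333 ms.
Per-hop propagation t_prop = 230000/210000000 = 1.09524 ms.
Pipeline fill: first packet needs 3·t_tx to clear all hops; remaining 76 packets each add one t_tx.
Total = (3+77-1)·t_tx + 3·t_prop = 79·0.00333333 + 3·1.09524 = 3.55 ms.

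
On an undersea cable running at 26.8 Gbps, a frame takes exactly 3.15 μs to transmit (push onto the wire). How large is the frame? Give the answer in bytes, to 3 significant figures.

10600 bytes

L = R × t_tx = 26800000000 b/s × 3.15e-06 s = 84420 bits.
In bytes: 84420 / 8 = 10600 bytes.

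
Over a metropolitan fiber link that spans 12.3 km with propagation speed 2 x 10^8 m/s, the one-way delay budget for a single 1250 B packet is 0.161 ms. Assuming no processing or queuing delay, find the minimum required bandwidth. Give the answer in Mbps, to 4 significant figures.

L = 10000 bits.
Propagation delay = 12300 / 200000000 = 0.0615 ms.
Transmission budget = 0.161 − 0.0615 = 0.0995 ms.
R ≥ L / t_tx = 10000 bits / 9.95e-05 s = 100.5 Mbps.

100.5 Mbps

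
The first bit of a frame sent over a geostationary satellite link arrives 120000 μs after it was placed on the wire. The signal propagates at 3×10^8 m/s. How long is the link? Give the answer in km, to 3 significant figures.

36000 km

d = s × t_prop = 300000000 × 0.12 = 36000 km.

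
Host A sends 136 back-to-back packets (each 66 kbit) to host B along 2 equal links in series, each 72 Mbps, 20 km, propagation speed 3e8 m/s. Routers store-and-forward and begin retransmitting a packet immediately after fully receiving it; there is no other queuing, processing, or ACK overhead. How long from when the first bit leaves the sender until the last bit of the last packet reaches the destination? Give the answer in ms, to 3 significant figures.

Per-hop transmission t_tx = L/R = 66000/72000000 = 0.916667 ms.
Per-hop propagation t_prop = 20000/300000000 = 0.0666667 ms.
Pipeline fill: first packet needs 2·t_tx to clear all hops; remaining 135 packets each add one t_tx.
Total = (2+136-1)·t_tx + 2·t_prop = 137·0.916667 + 2·0.0666667 = 126 ms.

126 ms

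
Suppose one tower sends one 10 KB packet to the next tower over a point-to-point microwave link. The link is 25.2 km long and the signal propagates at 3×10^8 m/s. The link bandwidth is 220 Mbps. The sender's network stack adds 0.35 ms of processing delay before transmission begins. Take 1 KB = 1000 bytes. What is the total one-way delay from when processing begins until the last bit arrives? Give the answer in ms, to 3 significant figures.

L = 80000 bits.
Transmission delay = L/R = 80000 / 220000000 = 0.363636 ms.
Propagation delay = d/s = 25200 m / 300000000 m/s = 0.084 ms.
Plus processing delay 0.35 ms = 0.35 ms.
Total = 0.798 ms.

0.798 ms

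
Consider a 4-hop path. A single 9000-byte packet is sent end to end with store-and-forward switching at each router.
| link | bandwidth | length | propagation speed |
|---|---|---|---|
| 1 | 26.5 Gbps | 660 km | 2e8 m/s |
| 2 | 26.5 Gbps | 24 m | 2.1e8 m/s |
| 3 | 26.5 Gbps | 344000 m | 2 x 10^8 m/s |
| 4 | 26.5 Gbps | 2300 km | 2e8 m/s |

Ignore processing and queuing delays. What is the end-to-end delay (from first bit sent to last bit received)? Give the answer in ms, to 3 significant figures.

L = 9000 × 8 = 72000 bits.
Transmission delay per hop = L/R = 72000/26500000000 = 0.00271698 ms; 4 hops → 0.0108679 ms.
Propagation delays (d/s per hop): 3.3, 0.000114286, 1.72, 11.5 ms; sum = 16.5201 ms.
End-to-end = 16.5 ms.

16.5 ms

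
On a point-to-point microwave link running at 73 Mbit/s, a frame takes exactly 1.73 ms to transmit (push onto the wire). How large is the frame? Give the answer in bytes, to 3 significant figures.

L = R × t_tx = 73000000 b/s × 0.00173 s = 126290 bits.
In bytes: 126290 / 8 = 15800 bytes.

15800 bytes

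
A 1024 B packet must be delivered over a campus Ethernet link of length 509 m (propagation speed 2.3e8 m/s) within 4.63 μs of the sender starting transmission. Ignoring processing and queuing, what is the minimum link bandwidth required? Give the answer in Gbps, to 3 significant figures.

L = 8192 bits.
Propagation delay = 509 / 2.3e+08 = 2.21304 μs.
Transmission budget = 4.63 − 2.21304 = 2.41696 μs.
R ≥ L / t_tx = 8192 bits / 2.41696e-06 s = 3.39 Gbps.

3.39 Gbps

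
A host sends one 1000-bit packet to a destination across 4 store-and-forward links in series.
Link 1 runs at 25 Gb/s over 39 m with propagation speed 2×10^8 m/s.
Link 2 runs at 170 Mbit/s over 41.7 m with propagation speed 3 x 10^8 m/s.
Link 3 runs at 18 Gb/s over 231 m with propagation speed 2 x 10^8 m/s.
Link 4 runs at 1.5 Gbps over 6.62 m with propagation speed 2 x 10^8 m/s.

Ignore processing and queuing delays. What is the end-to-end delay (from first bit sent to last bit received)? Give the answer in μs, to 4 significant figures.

Transmission delays (L/R per hop): 0.04, 5.88235, 0.0555556, 0.666667 μs; sum = 6.64458 μs.
Propagation delays (d/s per hop): 0.195, 0.139, 1.155, 0.0331 μs; sum = 1.5221 μs.
End-to-end = 8.167 μs.

8.167 μs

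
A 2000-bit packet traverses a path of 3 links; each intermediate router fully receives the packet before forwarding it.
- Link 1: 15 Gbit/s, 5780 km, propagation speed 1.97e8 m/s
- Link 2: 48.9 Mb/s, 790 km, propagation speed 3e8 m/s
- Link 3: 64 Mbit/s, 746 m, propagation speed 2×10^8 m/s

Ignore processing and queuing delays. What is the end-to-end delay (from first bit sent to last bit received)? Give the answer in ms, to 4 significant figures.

32.05 ms

Transmission delays (L/R per hop): 0.000133333, 0.0408998, 0.03125 ms; sum = 0.0722831 ms.
Propagation delays (d/s per hop): 29.3401, 2.63333, 0.00373 ms; sum = 31.9772 ms.
End-to-end = 32.05 ms.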